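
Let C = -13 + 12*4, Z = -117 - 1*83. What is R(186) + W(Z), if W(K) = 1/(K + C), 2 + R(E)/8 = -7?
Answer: -11881/165 ≈ -72.006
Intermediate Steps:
Z = -200 (Z = -117 - 83 = -200)
R(E) = -72 (R(E) = -16 + 8*(-7) = -16 - 56 = -72)
C = 35 (C = -13 + 48 = 35)
W(K) = 1/(35 + K) (W(K) = 1/(K + 35) = 1/(35 + K))
R(186) + W(Z) = -72 + 1/(35 - 200) = -72 + 1/(-165) = -72 - 1/165 = -11881/165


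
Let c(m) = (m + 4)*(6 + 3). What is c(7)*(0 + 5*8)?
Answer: 3960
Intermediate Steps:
c(m) = 36 + 9*m (c(m) = (4 + m)*9 = 36 + 9*m)
c(7)*(0 + 5*8) = (36 + 9*7)*(0 + 5*8) = (36 + 63)*(0 + 40) = 99*40 = 3960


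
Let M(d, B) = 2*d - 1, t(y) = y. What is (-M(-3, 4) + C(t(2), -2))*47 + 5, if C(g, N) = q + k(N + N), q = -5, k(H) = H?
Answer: -89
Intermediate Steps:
M(d, B) = -1 + 2*d
C(g, N) = -5 + 2*N (C(g, N) = -5 + (N + N) = -5 + 2*N)
(-M(-3, 4) + C(t(2), -2))*47 + 5 = (-(-1 + 2*(-3)) + (-5 + 2*(-2)))*47 + 5 = (-(-1 - 6) + (-5 - 4))*47 + 5 = (-1*(-7) - 9)*47 + 5 = (7 - 9)*47 + 5 = -2*47 + 5 = -94 + 5 = -89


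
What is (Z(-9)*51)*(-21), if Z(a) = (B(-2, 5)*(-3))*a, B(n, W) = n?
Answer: 57834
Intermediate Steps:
Z(a) = 6*a (Z(a) = (-2*(-3))*a = 6*a)
(Z(-9)*51)*(-21) = ((6*(-9))*51)*(-21) = -54*51*(-21) = -2754*(-21) = 57834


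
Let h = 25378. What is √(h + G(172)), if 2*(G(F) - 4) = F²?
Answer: √40174 ≈ 200.43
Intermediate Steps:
G(F) = 4 + F²/2
√(h + G(172)) = √(25378 + (4 + (½)*172²)) = √(25378 + (4 + (½)*29584)) = √(25378 + (4 + 14792)) = √(25378 + 14796) = √40174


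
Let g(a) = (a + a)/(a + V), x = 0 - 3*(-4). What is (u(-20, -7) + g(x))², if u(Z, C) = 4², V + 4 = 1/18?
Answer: 7573504/21025 ≈ 360.21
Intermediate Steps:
V = -71/18 (V = -4 + 1/18 = -71/18 ≈ -3.9444)
u(Z, C) = 16
x = 12 (x = 0 + 12 = 12)
g(a) = 2*a/(-71/18 + a) (g(a) = (a + a)/(a - 71/18) = (2*a)/(-71/18 + a) = 2*a/(-71/18 + a))
(u(-20, -7) + g(x))² = (16 + 36*12/(-71 + 18*12))² = (16 + 36*12/(-71 + 216))² = (16 + 36*12/145)² = (16 + 36*12*(1/145))² = (16 + 432/145)² = (2752/145)² = 7573504/21025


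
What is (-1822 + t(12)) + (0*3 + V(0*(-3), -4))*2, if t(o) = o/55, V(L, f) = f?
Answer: -100638/55 ≈ -1829.8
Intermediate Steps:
t(o) = o/55 (t(o) = o*(1/55) = o/55)
(-1822 + t(12)) + (0*3 + V(0*(-3), -4))*2 = (-1822 + (1/55)*12) + (0*3 - 4)*2 = (-1822 + 12/55) + (0 - 4)*2 = -100198/55 - 4*2 = -100198/55 - 8 = -100638/55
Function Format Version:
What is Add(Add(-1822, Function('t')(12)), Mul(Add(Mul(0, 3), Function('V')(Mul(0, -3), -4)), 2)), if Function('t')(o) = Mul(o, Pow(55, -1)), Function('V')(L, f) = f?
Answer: Rational(-100638, 55) ≈ -1829.8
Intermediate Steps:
Function('t')(o) = Mul(Rational(1, 55), o) (Function('t')(o) = Mul(o, Rational(1, 55)) = Mul(Rational(1, 55), o))
Add(Add(-1822, Function('t')(12)), Mul(Add(Mul(0, 3), Function('V')(Mul(0, -3), -4)), 2)) = Add(Add(-1822, Mul(Rational(1, 55), 12)), Mul(Add(Mul(0, 3), -4), 2)) = Add(Add(-1822, Rational(12, 55)), Mul(Add(0, -4), 2)) = Add(Rational(-100198, 55), Mul(-4, 2)) = Add(Rational(-100198, 55), -8) = Rational(-100638, 55)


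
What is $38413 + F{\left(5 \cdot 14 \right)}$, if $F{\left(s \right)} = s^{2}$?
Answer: $43313$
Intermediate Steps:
$38413 + F{\left(5 \cdot 14 \right)} = 38413 + \left(5 \cdot 14\right)^{2} = 38413 + 70^{2} = 38413 + 4900 = 43313$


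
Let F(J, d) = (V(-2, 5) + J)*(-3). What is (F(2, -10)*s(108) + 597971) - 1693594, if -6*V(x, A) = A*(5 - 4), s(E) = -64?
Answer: -1095399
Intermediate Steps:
V(x, A) = -A/6 (V(x, A) = -A*(5 - 4)/6 = -A/6)
F(J, d) = 5/2 - 3*J (F(J, d) = (-1/6*5 + J)*(-3) = (-5/6 + J)*(-3) = 5/2 - 3*J)
(F(2, -10)*s(108) + 597971) - 1693594 = ((5/2 - 3*2)*(-64) + 597971) - 1693594 = ((5/2 - 6)*(-64) + 597971) - 1693594 = (-7/2*(-64) + 597971) - 1693594 = (224 + 597971) - 1693594 = 598195 - 1693594 = -1095399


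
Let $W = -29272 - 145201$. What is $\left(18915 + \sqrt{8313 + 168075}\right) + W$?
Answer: $-155558 + 2 \sqrt{44097} \approx -1.5514 \cdot 10^{5}$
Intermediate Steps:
$W = -174473$
$\left(18915 + \sqrt{8313 + 168075}\right) + W = \left(18915 + \sqrt{8313 + 168075}\right) - 174473 = \left(18915 + \sqrt{176388}\right) - 174473 = \left(18915 + 2 \sqrt{44097}\right) - 174473 = -155558 + 2 \sqrt{44097}$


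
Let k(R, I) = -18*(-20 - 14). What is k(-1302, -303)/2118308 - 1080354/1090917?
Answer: -190654573319/192574850703 ≈ -0.99003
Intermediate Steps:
k(R, I) = 612 (k(R, I) = -18*(-34) = 612)
k(-1302, -303)/2118308 - 1080354/1090917 = 612/2118308 - 1080354/1090917 = 612*(1/2118308) - 1080354*1/1090917 = 153/529577 - 360118/363639 = -190654573319/192574850703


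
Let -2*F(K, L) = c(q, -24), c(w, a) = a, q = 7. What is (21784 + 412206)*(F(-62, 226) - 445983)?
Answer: -193546954290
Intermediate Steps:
F(K, L) = 12 (F(K, L) = -1/2*(-24) = 12)
(21784 + 412206)*(F(-62, 226) - 445983) = (21784 + 412206)*(12 - 445983) = 433990*(-445971) = -193546954290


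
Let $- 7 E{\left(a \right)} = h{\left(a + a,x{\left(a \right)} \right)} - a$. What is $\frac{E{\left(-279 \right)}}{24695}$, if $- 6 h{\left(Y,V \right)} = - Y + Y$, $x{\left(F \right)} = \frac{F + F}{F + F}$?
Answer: $- \frac{279}{172865} \approx -0.001614$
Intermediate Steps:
$x{\left(F \right)} = 1$ ($x{\left(F \right)} = \frac{2 F}{2 F} = 2 F \frac{1}{2 F} = 1$)
$h{\left(Y,V \right)} = 0$ ($h{\left(Y,V \right)} = - \frac{- Y + Y}{6} = \left(- \frac{1}{6}\right) 0 = 0$)
$E{\left(a \right)} = \frac{a}{7}$ ($E{\left(a \right)} = - \frac{0 - a}{7} = - \frac{\left(-1\right) a}{7} = \frac{a}{7}$)
$\frac{E{\left(-279 \right)}}{24695} = \frac{\frac{1}{7} \left(-279\right)}{24695} = \left(- \frac{279}{7}\right) \frac{1}{24695} = - \frac{279}{172865}$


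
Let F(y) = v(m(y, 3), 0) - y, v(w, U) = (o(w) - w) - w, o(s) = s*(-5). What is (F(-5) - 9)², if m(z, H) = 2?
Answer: 324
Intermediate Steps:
o(s) = -5*s
v(w, U) = -7*w (v(w, U) = (-5*w - w) - w = -6*w - w = -7*w)
F(y) = -14 - y (F(y) = -7*2 - y = -14 - y)
(F(-5) - 9)² = ((-14 - 1*(-5)) - 9)² = ((-14 + 5) - 9)² = (-9 - 9)² = (-18)² = 324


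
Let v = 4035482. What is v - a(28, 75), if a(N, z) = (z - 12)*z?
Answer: 4030757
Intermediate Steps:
a(N, z) = z*(-12 + z) (a(N, z) = (-12 + z)*z = z*(-12 + z))
v - a(28, 75) = 4035482 - 75*(-12 + 75) = 4035482 - 75*63 = 4035482 - 1*4725 = 4035482 - 4725 = 4030757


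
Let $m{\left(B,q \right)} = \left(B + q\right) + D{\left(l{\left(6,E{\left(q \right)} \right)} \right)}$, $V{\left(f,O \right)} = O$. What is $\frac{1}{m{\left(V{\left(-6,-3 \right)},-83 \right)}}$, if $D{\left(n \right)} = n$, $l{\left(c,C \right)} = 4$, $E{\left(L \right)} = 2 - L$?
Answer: $- \frac{1}{82} \approx -0.012195$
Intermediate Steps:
$m{\left(B,q \right)} = 4 + B + q$ ($m{\left(B,q \right)} = \left(B + q\right) + 4 = 4 + B + q$)
$\frac{1}{m{\left(V{\left(-6,-3 \right)},-83 \right)}} = \frac{1}{4 - 3 - 83} = \frac{1}{-82} = - \frac{1}{82}$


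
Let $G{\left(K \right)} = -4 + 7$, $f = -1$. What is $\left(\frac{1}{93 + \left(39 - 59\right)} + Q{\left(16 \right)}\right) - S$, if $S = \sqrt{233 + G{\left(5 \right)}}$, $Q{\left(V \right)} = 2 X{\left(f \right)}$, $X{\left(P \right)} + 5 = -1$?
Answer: $- \frac{875}{73} - 2 \sqrt{59} \approx -27.349$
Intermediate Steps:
$G{\left(K \right)} = 3$
$X{\left(P \right)} = -6$ ($X{\left(P \right)} = -5 - 1 = -6$)
$Q{\left(V \right)} = -12$ ($Q{\left(V \right)} = 2 \left(-6\right) = -12$)
$S = 2 \sqrt{59}$ ($S = \sqrt{233 + 3} = \sqrt{236} = 2 \sqrt{59} \approx 15.362$)
$\left(\frac{1}{93 + \left(39 - 59\right)} + Q{\left(16 \right)}\right) - S = \left(\frac{1}{93 + \left(39 - 59\right)} - 12\right) - 2 \sqrt{59} = \left(\frac{1}{93 - 20} - 12\right) - 2 \sqrt{59} = \left(\frac{1}{73} - 12\right) - 2 \sqrt{59} = - \frac{875}{73} - 2 \sqrt{59}$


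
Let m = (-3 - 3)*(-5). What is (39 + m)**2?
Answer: 4761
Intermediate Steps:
m = 30 (m = -6*(-5) = 30)
(39 + m)**2 = (39 + 30)**2 = 69**2 = 4761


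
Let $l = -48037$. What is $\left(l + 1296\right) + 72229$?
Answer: $25488$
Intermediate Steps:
$\left(l + 1296\right) + 72229 = \left(-48037 + 1296\right) + 72229 = -46741 + 72229 = 25488$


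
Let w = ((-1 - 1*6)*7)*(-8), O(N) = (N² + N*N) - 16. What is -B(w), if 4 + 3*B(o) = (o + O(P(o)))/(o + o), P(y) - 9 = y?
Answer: -159421/1176 ≈ -135.56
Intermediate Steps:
P(y) = 9 + y
O(N) = -16 + 2*N² (O(N) = (N² + N²) - 16 = 2*N² - 16 = -16 + 2*N²)
w = 392 (w = ((-1 - 6)*7)*(-8) = -7*7*(-8) = -49*(-8) = 392)
B(o) = -4/3 + (-16 + o + 2*(9 + o)²)/(6*o) (B(o) = -4/3 + ((o + (-16 + 2*(9 + o)²))/(o + o))/3 = -4/3 + ((-16 + o + 2*(9 + o)²)/((2*o)))/3 = -4/3 + ((-16 + o + 2*(9 + o)²)*(1/(2*o)))/3 = -4/3 + ((-16 + o + 2*(9 + o)²)/(2*o))/3 = -4/3 + (-16 + o + 2*(9 + o)²)/(6*o))
-B(w) = -(29/6 + (⅓)*392 + (73/3)/392) = -(29/6 + 392/3 + (73/3)*(1/392)) = -(29/6 + 392/3 + 73/1176) = -1*159421/1176 = -159421/1176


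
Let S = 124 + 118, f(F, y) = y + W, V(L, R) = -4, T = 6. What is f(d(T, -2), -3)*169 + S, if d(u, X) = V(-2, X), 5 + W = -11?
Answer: -2969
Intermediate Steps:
W = -16 (W = -5 - 11 = -16)
d(u, X) = -4
f(F, y) = -16 + y (f(F, y) = y - 16 = -16 + y)
S = 242
f(d(T, -2), -3)*169 + S = (-16 - 3)*169 + 242 = -19*169 + 242 = -3211 + 242 = -2969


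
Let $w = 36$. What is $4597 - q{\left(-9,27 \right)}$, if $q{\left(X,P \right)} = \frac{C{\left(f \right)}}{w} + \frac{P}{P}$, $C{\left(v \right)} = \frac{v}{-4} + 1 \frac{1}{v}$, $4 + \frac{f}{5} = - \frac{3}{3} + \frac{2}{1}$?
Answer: $\frac{9927139}{2160} \approx 4595.9$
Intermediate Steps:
$f = -15$ ($f = -20 + 5 \left(- \frac{3}{3} + \frac{2}{1}\right) = -20 + 5 \left(\left(-3\right) \frac{1}{3} + 2 \cdot 1\right) = -20 + 5 \left(-1 + 2\right) = -20 + 5 \cdot 1 = -20 + 5 = -15$)
$C{\left(v \right)} = \frac{1}{v} - \frac{v}{4}$ ($C{\left(v \right)} = v \left(- \frac{1}{4}\right) + \frac{1}{v} = - \frac{v}{4} + \frac{1}{v} = \frac{1}{v} - \frac{v}{4}$)
$q{\left(X,P \right)} = \frac{2381}{2160}$ ($q{\left(X,P \right)} = \frac{\frac{1}{-15} - - \frac{15}{4}}{36} + \frac{P}{P} = \left(- \frac{1}{15} + \frac{15}{4}\right) \frac{1}{36} + 1 = \frac{221}{60} \cdot \frac{1}{36} + 1 = \frac{221}{2160} + 1 = \frac{2381}{2160}$)
$4597 - q{\left(-9,27 \right)} = 4597 - \frac{2381}{2160} = \frac{9927139}{2160}$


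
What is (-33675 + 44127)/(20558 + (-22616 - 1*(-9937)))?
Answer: 10452/7879 ≈ 1.3266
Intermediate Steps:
(-33675 + 44127)/(20558 + (-22616 - 1*(-9937))) = 10452/(20558 + (-22616 + 9937)) = 10452/(20558 - 12679) = 10452/7879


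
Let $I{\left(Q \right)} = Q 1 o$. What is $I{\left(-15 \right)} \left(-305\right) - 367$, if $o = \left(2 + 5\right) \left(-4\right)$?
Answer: $-128467$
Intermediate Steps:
$o = -28$ ($o = 7 \left(-4\right) = -28$)
$I{\left(Q \right)} = - 28 Q$ ($I{\left(Q \right)} = Q 1 \left(-28\right) = Q \left(-28\right) = - 28 Q$)
$I{\left(-15 \right)} \left(-305\right) - 367 = \left(-28\right) \left(-15\right) \left(-305\right) - 367 = 420 \left(-305\right) - 367 = -128100 - 367 = -128467$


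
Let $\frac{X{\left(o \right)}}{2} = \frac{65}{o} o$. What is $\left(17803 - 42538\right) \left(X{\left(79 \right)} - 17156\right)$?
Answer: $421138110$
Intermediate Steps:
$X{\left(o \right)} = 130$ ($X{\left(o \right)} = 2 \frac{65}{o} o = 2 \cdot 65 = 130$)
$\left(17803 - 42538\right) \left(X{\left(79 \right)} - 17156\right) = \left(17803 - 42538\right) \left(130 - 17156\right) = \left(-24735\right) \left(-17026\right) = 421138110$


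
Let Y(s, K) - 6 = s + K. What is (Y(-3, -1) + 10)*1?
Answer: 12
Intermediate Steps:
Y(s, K) = 6 + K + s (Y(s, K) = 6 + (s + K) = 6 + (K + s) = 6 + K + s)
(Y(-3, -1) + 10)*1 = ((6 - 1 - 3) + 10)*1 = (2 + 10)*1 = 12*1 = 12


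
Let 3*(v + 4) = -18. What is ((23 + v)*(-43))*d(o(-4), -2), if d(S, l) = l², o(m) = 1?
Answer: -2236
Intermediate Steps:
v = -10 (v = -4 + (⅓)*(-18) = -4 - 6 = -10)
((23 + v)*(-43))*d(o(-4), -2) = ((23 - 10)*(-43))*(-2)² = (13*(-43))*4 = -559*4 = -2236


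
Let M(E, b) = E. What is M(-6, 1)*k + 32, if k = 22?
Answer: -100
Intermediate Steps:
M(-6, 1)*k + 32 = -6*22 + 32 = -132 + 32 = -100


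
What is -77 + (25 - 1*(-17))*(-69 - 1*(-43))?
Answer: -1169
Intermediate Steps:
-77 + (25 - 1*(-17))*(-69 - 1*(-43)) = -77 + (25 + 17)*(-69 + 43) = -77 + 42*(-26) = -77 - 1092 = -1169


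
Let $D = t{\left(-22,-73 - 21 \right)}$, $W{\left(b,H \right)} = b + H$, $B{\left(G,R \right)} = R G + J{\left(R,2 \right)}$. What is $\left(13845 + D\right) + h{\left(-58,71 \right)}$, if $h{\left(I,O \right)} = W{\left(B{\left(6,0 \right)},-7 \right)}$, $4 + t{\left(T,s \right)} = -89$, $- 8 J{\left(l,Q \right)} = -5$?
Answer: $\frac{109965}{8} \approx 13746.0$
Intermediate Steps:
$J{\left(l,Q \right)} = \frac{5}{8}$ ($J{\left(l,Q \right)} = \left(- \frac{1}{8}\right) \left(-5\right) = \frac{5}{8}$)
$B{\left(G,R \right)} = \frac{5}{8} + G R$ ($B{\left(G,R \right)} = R G + \frac{5}{8} = G R + \frac{5}{8} = \frac{5}{8} + G R$)
$t{\left(T,s \right)} = -93$ ($t{\left(T,s \right)} = -4 - 89 = -93$)
$W{\left(b,H \right)} = H + b$
$h{\left(I,O \right)} = - \frac{51}{8}$ ($h{\left(I,O \right)} = -7 + \left(\frac{5}{8} + 6 \cdot 0\right) = -7 + \left(\frac{5}{8} + 0\right) = -7 + \frac{5}{8} = - \frac{51}{8}$)
$D = -93$
$\left(13845 + D\right) + h{\left(-58,71 \right)} = \left(13845 - 93\right) - \frac{51}{8} = 13752 - \frac{51}{8} = \frac{109965}{8}$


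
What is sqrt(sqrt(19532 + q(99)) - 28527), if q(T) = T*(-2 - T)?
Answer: sqrt(-28527 + sqrt(9533)) ≈ 168.61*I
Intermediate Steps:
sqrt(sqrt(19532 + q(99)) - 28527) = sqrt(sqrt(19532 - 1*99*(2 + 99)) - 28527) = sqrt(sqrt(19532 - 1*99*101) - 28527) = sqrt(sqrt(19532 - 9999) - 28527) = sqrt(sqrt(9533) - 28527) = sqrt(-28527 + sqrt(9533))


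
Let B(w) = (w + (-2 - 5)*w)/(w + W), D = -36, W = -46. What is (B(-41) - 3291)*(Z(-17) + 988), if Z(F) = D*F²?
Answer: 899425736/29 ≈ 3.1015e+7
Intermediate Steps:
B(w) = -6*w/(-46 + w) (B(w) = (w + (-2 - 5)*w)/(w - 46) = (w - 7*w)/(-46 + w) = (-6*w)/(-46 + w) = -6*w/(-46 + w))
Z(F) = -36*F²
(B(-41) - 3291)*(Z(-17) + 988) = (-6*(-41)/(-46 - 41) - 3291)*(-36*(-17)² + 988) = (-6*(-41)/(-87) - 3291)*(-36*289 + 988) = (-6*(-41)*(-1/87) - 3291)*(-10404 + 988) = (-82/29 - 3291)*(-9416) = -95521/29*(-9416) = 899425736/29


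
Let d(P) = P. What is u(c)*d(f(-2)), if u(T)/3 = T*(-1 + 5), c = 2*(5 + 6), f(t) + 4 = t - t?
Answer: -1056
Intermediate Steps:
f(t) = -4 (f(t) = -4 + (t - t) = -4 + 0 = -4)
c = 22 (c = 2*11 = 22)
u(T) = 12*T (u(T) = 3*(T*(-1 + 5)) = 3*(T*4) = 3*(4*T) = 12*T)
u(c)*d(f(-2)) = (12*22)*(-4) = 264*(-4) = -1056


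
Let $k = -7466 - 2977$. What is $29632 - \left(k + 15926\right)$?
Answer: $24149$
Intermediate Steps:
$k = -10443$ ($k = -7466 - 2977 = -10443$)
$29632 - \left(k + 15926\right) = 29632 - \left(-10443 + 15926\right) = 29632 - 5483 = 24149$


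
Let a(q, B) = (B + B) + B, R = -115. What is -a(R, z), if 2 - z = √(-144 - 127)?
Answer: -6 + 3*I*√271 ≈ -6.0 + 49.386*I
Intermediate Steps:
z = 2 - I*√271 (z = 2 - √(-144 - 127) = 2 - √(-271) = 2 - I*√271 ≈ 2.0 - 16.462*I)
a(q, B) = 3*B (a(q, B) = 2*B + B = 3*B)
-a(R, z) = -3*(2 - I*√271) = -(6 - 3*I*√271) = -6 + 3*I*√271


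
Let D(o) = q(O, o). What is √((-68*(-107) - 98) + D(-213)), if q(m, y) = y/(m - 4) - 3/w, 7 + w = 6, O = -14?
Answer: √258942/6 ≈ 84.811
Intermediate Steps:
w = -1 (w = -7 + 6 = -1)
q(m, y) = 3 + y/(-4 + m) (q(m, y) = y/(m - 4) - 3/(-1) = y/(-4 + m) - 3*(-1) = y/(-4 + m) + 3 = 3 + y/(-4 + m))
D(o) = 3 - o/18 (D(o) = (-12 + o + 3*(-14))/(-4 - 14) = (-12 + o - 42)/(-18) = -(-54 + o)/18 = 3 - o/18)
√((-68*(-107) - 98) + D(-213)) = √((-68*(-107) - 98) + (3 - 1/18*(-213))) = √((7276 - 98) + (3 + 71/6)) = √(7178 + 89/6) = √(43157/6) = √258942/6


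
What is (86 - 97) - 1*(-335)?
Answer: 324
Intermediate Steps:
(86 - 97) - 1*(-335) = -11 + 335 = 324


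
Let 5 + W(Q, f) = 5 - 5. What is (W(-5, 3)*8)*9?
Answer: -360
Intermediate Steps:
W(Q, f) = -5 (W(Q, f) = -5 + (5 - 5) = -5 + 0 = -5)
(W(-5, 3)*8)*9 = -5*8*9 = -40*9 = -360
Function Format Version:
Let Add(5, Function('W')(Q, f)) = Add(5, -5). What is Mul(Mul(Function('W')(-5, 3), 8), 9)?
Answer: -360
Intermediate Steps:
Function('W')(Q, f) = -5 (Function('W')(Q, f) = Add(-5, Add(5, -5)) = Add(-5, 0) = -5)
Mul(Mul(Function('W')(-5, 3), 8), 9) = Mul(Mul(-5, 8), 9) = Mul(-40, 9) = -360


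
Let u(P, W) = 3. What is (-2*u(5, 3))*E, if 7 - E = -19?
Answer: -156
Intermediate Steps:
E = 26 (E = 7 - 1*(-19) = 7 + 19 = 26)
(-2*u(5, 3))*E = -2*3*26 = -6*26 = -156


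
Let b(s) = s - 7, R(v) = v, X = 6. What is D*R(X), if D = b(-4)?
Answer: -66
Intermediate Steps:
b(s) = -7 + s
D = -11 (D = -7 - 4 = -11)
D*R(X) = -11*6 = -66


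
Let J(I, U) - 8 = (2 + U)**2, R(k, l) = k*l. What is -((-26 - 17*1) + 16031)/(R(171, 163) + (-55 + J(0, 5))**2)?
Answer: -15988/27877 ≈ -0.57352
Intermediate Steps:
J(I, U) = 8 + (2 + U)**2
-((-26 - 17*1) + 16031)/(R(171, 163) + (-55 + J(0, 5))**2) = -((-26 - 17*1) + 16031)/(171*163 + (-55 + (8 + (2 + 5)**2))**2) = -((-26 - 17) + 16031)/(27873 + (-55 + (8 + 7**2))**2) = -(-43 + 16031)/(27873 + (-55 + (8 + 49))**2) = -15988/(27873 + (-55 + 57)**2) = -15988/(27873 + 2**2) = -15988/(27873 + 4) = -15988/27877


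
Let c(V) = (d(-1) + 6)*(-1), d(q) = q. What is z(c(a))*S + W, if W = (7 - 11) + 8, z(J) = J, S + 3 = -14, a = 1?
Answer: 89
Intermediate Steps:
S = -17 (S = -3 - 14 = -17)
c(V) = -5 (c(V) = (-1 + 6)*(-1) = 5*(-1) = -5)
W = 4 (W = -4 + 8 = 4)
z(c(a))*S + W = -5*(-17) + 4 = 85 + 4 = 89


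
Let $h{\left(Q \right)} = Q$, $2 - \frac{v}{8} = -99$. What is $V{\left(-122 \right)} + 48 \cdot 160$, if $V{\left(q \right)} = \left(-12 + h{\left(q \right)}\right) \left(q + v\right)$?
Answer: $-84244$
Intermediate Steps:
$v = 808$ ($v = 16 - -792 = 16 + 792 = 808$)
$V{\left(q \right)} = \left(-12 + q\right) \left(808 + q\right)$ ($V{\left(q \right)} = \left(-12 + q\right) \left(q + 808\right) = \left(-12 + q\right) \left(808 + q\right)$)
$V{\left(-122 \right)} + 48 \cdot 160 = \left(-9696 + \left(-122\right)^{2} + 796 \left(-122\right)\right) + 48 \cdot 160 = \left(-9696 + 14884 - 97112\right) + 7680 = -91924 + 7680 = -84244$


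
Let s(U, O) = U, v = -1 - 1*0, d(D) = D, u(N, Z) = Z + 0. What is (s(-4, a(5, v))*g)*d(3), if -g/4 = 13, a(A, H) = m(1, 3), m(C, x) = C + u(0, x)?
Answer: 624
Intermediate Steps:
u(N, Z) = Z
v = -1 (v = -1 + 0 = -1)
m(C, x) = C + x
a(A, H) = 4 (a(A, H) = 1 + 3 = 4)
g = -52 (g = -4*13 = -52)
(s(-4, a(5, v))*g)*d(3) = -4*(-52)*3 = 208*3 = 624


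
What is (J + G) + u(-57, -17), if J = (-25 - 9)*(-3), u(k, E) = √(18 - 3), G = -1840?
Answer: -1738 + √15 ≈ -1734.1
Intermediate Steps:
u(k, E) = √15
J = 102 (J = -34*(-3) = 102)
(J + G) + u(-57, -17) = (102 - 1840) + √15 = -1738 + √15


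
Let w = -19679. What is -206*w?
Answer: 4053874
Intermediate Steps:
-206*w = -206*(-19679) = 4053874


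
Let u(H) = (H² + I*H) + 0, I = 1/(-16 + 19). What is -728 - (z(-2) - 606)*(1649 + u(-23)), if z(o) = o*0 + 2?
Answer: 3930460/3 ≈ 1.3102e+6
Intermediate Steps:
I = ⅓ (I = 1/3 = ⅓ ≈ 0.33333)
u(H) = H² + H/3 (u(H) = (H² + H/3) + 0 = H² + H/3)
z(o) = 2 (z(o) = 0 + 2 = 2)
-728 - (z(-2) - 606)*(1649 + u(-23)) = -728 - (2 - 606)*(1649 - 23*(⅓ - 23)) = -728 - (-604)*(1649 - 23*(-68/3)) = -728 - (-604)*(1649 + 1564/3) = -728 - (-604)*6511/3 = -728 - 1*(-3932644/3) = -728 + 3932644/3 = 3930460/3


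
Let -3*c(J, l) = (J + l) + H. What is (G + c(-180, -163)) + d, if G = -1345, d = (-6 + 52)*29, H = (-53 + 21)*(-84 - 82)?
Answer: -5002/3 ≈ -1667.3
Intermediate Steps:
H = 5312 (H = -32*(-166) = 5312)
d = 1334 (d = 46*29 = 1334)
c(J, l) = -5312/3 - J/3 - l/3 (c(J, l) = -((J + l) + 5312)/3 = -(5312 + J + l)/3 = -5312/3 - J/3 - l/3)
(G + c(-180, -163)) + d = (-1345 + (-5312/3 - 1/3*(-180) - 1/3*(-163))) + 1334 = (-1345 + (-5312/3 + 60 + 163/3)) + 1334 = (-1345 - 4969/3) + 1334 = -9004/3 + 1334 = -5002/3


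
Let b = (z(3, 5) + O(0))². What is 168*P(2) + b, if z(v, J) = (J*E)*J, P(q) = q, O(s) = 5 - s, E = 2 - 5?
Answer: 5236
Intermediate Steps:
E = -3
z(v, J) = -3*J² (z(v, J) = (J*(-3))*J = (-3*J)*J = -3*J²)
b = 4900 (b = (-3*5² + (5 - 1*0))² = (-3*25 + (5 + 0))² = (-75 + 5)² = (-70)² = 4900)
168*P(2) + b = 168*2 + 4900 = 336 + 4900 = 5236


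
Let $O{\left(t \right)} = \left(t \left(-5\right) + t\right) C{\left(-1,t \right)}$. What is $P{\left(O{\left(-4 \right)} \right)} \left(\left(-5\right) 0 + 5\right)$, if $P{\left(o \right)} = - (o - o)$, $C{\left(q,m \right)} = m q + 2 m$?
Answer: $0$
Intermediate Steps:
$C{\left(q,m \right)} = 2 m + m q$
$O{\left(t \right)} = - 4 t^{2}$ ($O{\left(t \right)} = \left(t \left(-5\right) + t\right) t \left(2 - 1\right) = \left(- 5 t + t\right) t 1 = - 4 t t = - 4 t^{2}$)
$P{\left(o \right)} = 0$ ($P{\left(o \right)} = \left(-1\right) 0 = 0$)
$P{\left(O{\left(-4 \right)} \right)} \left(\left(-5\right) 0 + 5\right) = 0 \left(\left(-5\right) 0 + 5\right) = 0 \left(0 + 5\right) = 0 \cdot 5 = 0$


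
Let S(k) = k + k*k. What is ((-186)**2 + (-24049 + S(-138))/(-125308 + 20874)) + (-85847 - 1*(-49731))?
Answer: -158734537/104434 ≈ -1520.0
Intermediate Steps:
S(k) = k + k**2
((-186)**2 + (-24049 + S(-138))/(-125308 + 20874)) + (-85847 - 1*(-49731)) = ((-186)**2 + (-24049 - 138*(1 - 138))/(-125308 + 20874)) + (-85847 - 1*(-49731)) = (34596 + (-24049 - 138*(-137))/(-104434)) + (-85847 + 49731) = (34596 + (-24049 + 18906)*(-1/104434)) - 36116 = (34596 - 5143*(-1/104434)) - 36116 = (34596 + 5143/104434) - 36116 = 3613003807/104434 - 36116 = -158734537/104434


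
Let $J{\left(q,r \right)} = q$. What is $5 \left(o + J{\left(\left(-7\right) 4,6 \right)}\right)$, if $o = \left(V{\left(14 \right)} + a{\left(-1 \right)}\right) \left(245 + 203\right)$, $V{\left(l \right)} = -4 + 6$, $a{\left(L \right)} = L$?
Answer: $2100$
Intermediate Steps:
$V{\left(l \right)} = 2$
$o = 448$ ($o = \left(2 - 1\right) \left(245 + 203\right) = 1 \cdot 448 = 448$)
$5 \left(o + J{\left(\left(-7\right) 4,6 \right)}\right) = 5 \left(448 - 28\right) = 5 \cdot 420 = 2100$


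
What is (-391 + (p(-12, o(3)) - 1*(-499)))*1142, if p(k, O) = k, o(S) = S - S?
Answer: 109632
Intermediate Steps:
o(S) = 0
(-391 + (p(-12, o(3)) - 1*(-499)))*1142 = (-391 + (-12 - 1*(-499)))*1142 = (-391 + (-12 + 499))*1142 = (-391 + 487)*1142 = 96*1142 = 109632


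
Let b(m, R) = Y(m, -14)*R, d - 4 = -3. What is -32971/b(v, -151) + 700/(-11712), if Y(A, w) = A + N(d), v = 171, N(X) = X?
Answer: 22998497/19011504 ≈ 1.2097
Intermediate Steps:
d = 1 (d = 4 - 3 = 1)
Y(A, w) = 1 + A (Y(A, w) = A + 1 = 1 + A)
b(m, R) = R*(1 + m) (b(m, R) = (1 + m)*R = R*(1 + m))
-32971/b(v, -151) + 700/(-11712) = -32971*(-1/(151*(1 + 171))) + 700/(-11712) = -32971/((-151*172)) + 700*(-1/11712) = -32971/(-25972) - 175/2928 = -32971*(-1/25972) - 175/2928 = 32971/25972 - 175/2928 = 22998497/19011504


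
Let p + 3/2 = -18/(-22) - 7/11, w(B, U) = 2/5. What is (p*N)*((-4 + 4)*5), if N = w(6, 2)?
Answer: 0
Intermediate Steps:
w(B, U) = 2/5 (w(B, U) = 2*(1/5) = 2/5)
p = -29/22 (p = -3/2 + (-18/(-22) - 7/11) = -3/2 + (-18*(-1/22) - 7*1/11) = -3/2 + (9/11 - 7/11) = -3/2 + 2/11 = -29/22 ≈ -1.3182)
N = 2/5 ≈ 0.40000
(p*N)*((-4 + 4)*5) = (-29/22*2/5)*((-4 + 4)*5) = -0*5 = -29/55*0 = 0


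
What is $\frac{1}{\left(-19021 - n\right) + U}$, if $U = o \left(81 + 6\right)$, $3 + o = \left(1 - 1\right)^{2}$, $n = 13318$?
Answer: $- \frac{1}{32600} \approx -3.0675 \cdot 10^{-5}$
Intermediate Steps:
$o = -3$ ($o = -3 + \left(1 - 1\right)^{2} = -3 + 0^{2} = -3 + 0 = -3$)
$U = -261$ ($U = - 3 \left(81 + 6\right) = \left(-3\right) 87 = -261$)
$\frac{1}{\left(-19021 - n\right) + U} = \frac{1}{\left(-19021 - 13318\right) - 261} = \frac{1}{-32339 - 261} = \frac{1}{-32600} = - \frac{1}{32600}$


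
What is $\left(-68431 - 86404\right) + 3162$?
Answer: $-151673$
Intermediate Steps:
$\left(-68431 - 86404\right) + 3162 = -154835 + 3162 = -151673$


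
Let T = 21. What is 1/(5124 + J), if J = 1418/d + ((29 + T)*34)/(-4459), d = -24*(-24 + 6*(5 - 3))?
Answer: 642096/3293016535 ≈ 0.00019499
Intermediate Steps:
d = 288 (d = -24*(-24 + 6*2) = -24*(-24 + 12) = -24*(-12) = 288)
J = 2916631/642096 (J = 1418/288 + ((29 + 21)*34)/(-4459) = 1418*(1/288) + (50*34)*(-1/4459) = 709/144 + 1700*(-1/4459) = 709/144 - 1700/4459 = 2916631/642096 ≈ 4.5424)
1/(5124 + J) = 1/(5124 + 2916631/642096) = 1/(3293016535/642096) = 642096/3293016535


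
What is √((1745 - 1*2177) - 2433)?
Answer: I*√2865 ≈ 53.526*I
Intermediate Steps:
√((1745 - 1*2177) - 2433) = √((1745 - 2177) - 2433) = √(-432 - 2433) = √(-2865) = I*√2865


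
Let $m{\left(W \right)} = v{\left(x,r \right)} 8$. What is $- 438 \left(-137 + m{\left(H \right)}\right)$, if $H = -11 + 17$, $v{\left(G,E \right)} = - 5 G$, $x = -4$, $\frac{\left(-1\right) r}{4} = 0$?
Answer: $-10074$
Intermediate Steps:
$r = 0$ ($r = \left(-4\right) 0 = 0$)
$H = 6$
$m{\left(W \right)} = 160$ ($m{\left(W \right)} = \left(-5\right) \left(-4\right) 8 = 20 \cdot 8 = 160$)
$- 438 \left(-137 + m{\left(H \right)}\right) = - 438 \left(-137 + 160\right) = \left(-438\right) 23 = -10074$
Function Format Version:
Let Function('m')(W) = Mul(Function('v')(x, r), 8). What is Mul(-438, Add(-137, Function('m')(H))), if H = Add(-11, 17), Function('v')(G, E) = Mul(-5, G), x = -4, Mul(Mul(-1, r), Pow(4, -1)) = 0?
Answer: -10074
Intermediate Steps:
r = 0 (r = Mul(-4, 0) = 0)
H = 6
Function('m')(W) = 160 (Function('m')(W) = Mul(Mul(-5, -4), 8) = Mul(20, 8) = 160)
Mul(-438, Add(-137, Function('m')(H))) = Mul(-438, Add(-137, 160)) = Mul(-438, 23) = -10074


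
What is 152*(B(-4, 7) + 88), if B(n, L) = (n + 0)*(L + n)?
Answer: 11552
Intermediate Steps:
B(n, L) = n*(L + n)
152*(B(-4, 7) + 88) = 152*(-4*(7 - 4) + 88) = 152*(-4*3 + 88) = 152*(-12 + 88) = 152*76 = 11552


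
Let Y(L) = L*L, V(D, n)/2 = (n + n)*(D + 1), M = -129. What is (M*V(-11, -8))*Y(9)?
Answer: -3343680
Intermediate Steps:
V(D, n) = 4*n*(1 + D) (V(D, n) = 2*((n + n)*(D + 1)) = 2*((2*n)*(1 + D)) = 2*(2*n*(1 + D)) = 4*n*(1 + D))
Y(L) = L²
(M*V(-11, -8))*Y(9) = -516*(-8)*(1 - 11)*9² = -516*(-8)*(-10)*81 = -129*320*81 = -41280*81 = -3343680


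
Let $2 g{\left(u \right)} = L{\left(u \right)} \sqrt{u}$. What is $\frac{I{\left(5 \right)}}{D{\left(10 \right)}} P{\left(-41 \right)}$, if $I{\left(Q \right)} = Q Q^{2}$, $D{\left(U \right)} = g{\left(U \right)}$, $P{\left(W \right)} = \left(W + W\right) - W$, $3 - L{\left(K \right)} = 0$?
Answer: $- \frac{1025 \sqrt{10}}{3} \approx -1080.4$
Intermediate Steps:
$L{\left(K \right)} = 3$ ($L{\left(K \right)} = 3 - 0 = 3 + 0 = 3$)
$P{\left(W \right)} = W$ ($P{\left(W \right)} = 2 W - W = W$)
$g{\left(u \right)} = \frac{3 \sqrt{u}}{2}$
$D{\left(U \right)} = \frac{3 \sqrt{U}}{2}$
$I{\left(Q \right)} = Q^{3}$
$\frac{I{\left(5 \right)}}{D{\left(10 \right)}} P{\left(-41 \right)} = \frac{5^{3}}{\frac{3}{2} \sqrt{10}} \left(-41\right) = 125 \frac{\sqrt{10}}{15} \left(-41\right) = \frac{25 \sqrt{10}}{3} \left(-41\right) = - \frac{1025 \sqrt{10}}{3}$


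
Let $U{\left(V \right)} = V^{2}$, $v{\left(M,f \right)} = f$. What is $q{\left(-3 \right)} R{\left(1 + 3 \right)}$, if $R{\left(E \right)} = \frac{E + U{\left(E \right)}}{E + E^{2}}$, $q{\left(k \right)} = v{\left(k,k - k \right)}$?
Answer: $0$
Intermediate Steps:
$q{\left(k \right)} = 0$ ($q{\left(k \right)} = k - k = 0$)
$R{\left(E \right)} = 1$ ($R{\left(E \right)} = \frac{E + E^{2}}{E + E^{2}} = 1$)
$q{\left(-3 \right)} R{\left(1 + 3 \right)} = 0 \cdot 1 = 0$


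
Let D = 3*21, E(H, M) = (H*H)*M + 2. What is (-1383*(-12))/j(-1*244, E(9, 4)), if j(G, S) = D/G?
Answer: -449936/7 ≈ -64277.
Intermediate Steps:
E(H, M) = 2 + M*H² (E(H, M) = H²*M + 2 = M*H² + 2 = 2 + M*H²)
D = 63
j(G, S) = 63/G
(-1383*(-12))/j(-1*244, E(9, 4)) = (-1383*(-12))/((63/((-1*244)))) = 16596/((63/(-244))) = 16596/((63*(-1/244))) = 16596/(-63/244) = 16596*(-244/63) = -449936/7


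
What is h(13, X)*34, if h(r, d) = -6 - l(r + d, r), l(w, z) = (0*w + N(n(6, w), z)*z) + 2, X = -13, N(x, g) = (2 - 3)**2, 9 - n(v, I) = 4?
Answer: -714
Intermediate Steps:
n(v, I) = 5 (n(v, I) = 9 - 1*4 = 9 - 4 = 5)
N(x, g) = 1 (N(x, g) = (-1)**2 = 1)
l(w, z) = 2 + z (l(w, z) = (0*w + 1*z) + 2 = (0 + z) + 2 = z + 2 = 2 + z)
h(r, d) = -8 - r (h(r, d) = -6 - (2 + r) = -6 + (-2 - r) = -8 - r)
h(13, X)*34 = (-8 - 1*13)*34 = (-8 - 13)*34 = -21*34 = -714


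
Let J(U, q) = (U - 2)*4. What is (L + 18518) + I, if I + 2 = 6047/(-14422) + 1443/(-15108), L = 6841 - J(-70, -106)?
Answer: 931269119583/36314596 ≈ 25645.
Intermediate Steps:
J(U, q) = -8 + 4*U (J(U, q) = (-2 + U)*4 = -8 + 4*U)
L = 7129 (L = 6841 - (-8 + 4*(-70)) = 6841 - (-8 - 280) = 6841 - 1*(-288) = 6841 + 288 = 7129)
I = -91324029/36314596 (I = -2 + (6047/(-14422) + 1443/(-15108)) = -2 + (6047*(-1/14422) + 1443*(-1/15108)) = -2 + (-6047/14422 - 481/5036) = -2 - 18694837/36314596 = -91324029/36314596 ≈ -2.5148)
(L + 18518) + I = (7129 + 18518) - 91324029/36314596 = 25647 - 91324029/36314596 = 931269119583/36314596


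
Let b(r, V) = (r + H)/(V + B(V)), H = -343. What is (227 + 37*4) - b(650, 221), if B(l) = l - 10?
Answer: 161693/432 ≈ 374.29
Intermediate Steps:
B(l) = -10 + l
b(r, V) = (-343 + r)/(-10 + 2*V) (b(r, V) = (r - 343)/(V + (-10 + V)) = (-343 + r)/(-10 + 2*V))
(227 + 37*4) - b(650, 221) = (227 + 37*4) - (-343 + 650)/(2*(-5 + 221)) = (227 + 148) - 307/(2*216) = 375 - 307/(2*216) = 375 - 1*307/432 = 375 - 307/432 = 161693/432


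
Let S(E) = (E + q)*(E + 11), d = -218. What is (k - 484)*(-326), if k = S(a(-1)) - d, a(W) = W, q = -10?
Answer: 122576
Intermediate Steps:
S(E) = (-10 + E)*(11 + E) (S(E) = (E - 10)*(E + 11) = (-10 + E)*(11 + E))
k = 108 (k = (-110 - 1 + (-1)**2) - 1*(-218) = (-110 - 1 + 1) + 218 = -110 + 218 = 108)
(k - 484)*(-326) = (108 - 484)*(-326) = -376*(-326) = 122576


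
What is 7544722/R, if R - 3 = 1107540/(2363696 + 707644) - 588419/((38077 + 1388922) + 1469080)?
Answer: 372828443055183394/156026768621 ≈ 2.3895e+6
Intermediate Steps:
R = 156026768621/49415795977 (R = 3 + (1107540/(2363696 + 707644) - 588419/((38077 + 1388922) + 1469080)) = 3 + (1107540/3071340 - 588419/(1426999 + 1469080)) = 3 + (1107540*(1/3071340) - 588419/2896079) = 3 + (6153/17063 - 588419*1/2896079) = 3 + (6153/17063 - 588419/2896079) = 3 + 7779380690/49415795977 = 156026768621/49415795977 ≈ 3.1574)
7544722/R = 7544722/(156026768621/49415795977) = 7544722*(49415795977/156026768621) = 372828443055183394/156026768621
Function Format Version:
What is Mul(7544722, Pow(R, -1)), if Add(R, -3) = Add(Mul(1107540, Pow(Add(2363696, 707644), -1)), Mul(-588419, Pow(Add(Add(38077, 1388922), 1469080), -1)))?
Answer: Rational(372828443055183394, 156026768621) ≈ 2.3895e+6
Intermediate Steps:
R = Rational(156026768621, 49415795977) (R = Add(3, Add(Mul(1107540, Pow(Add(2363696, 707644), -1)), Mul(-588419, Pow(Add(Add(38077, 1388922), 1469080), -1)))) = Add(3, Add(Mul(1107540, Pow(3071340, -1)), Mul(-588419, Pow(Add(1426999, 1469080), -1)))) = Add(3, Add(Mul(1107540, Rational(1, 3071340)), Mul(-588419, Pow(2896079, -1)))) = Add(3, Add(Rational(6153, 17063), Mul(-588419, Rational(1, 2896079)))) = Add(3, Add(Rational(6153, 17063), Rational(-588419, 2896079))) = Add(3, Rational(7779380690, 49415795977)) = Rational(156026768621, 49415795977) ≈ 3.1574)
Mul(7544722, Pow(R, -1)) = Mul(7544722, Pow(Rational(156026768621, 49415795977), -1)) = Mul(7544722, Rational(49415795977, 156026768621)) = Rational(372828443055183394, 156026768621)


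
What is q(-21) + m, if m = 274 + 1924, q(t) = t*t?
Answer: 2639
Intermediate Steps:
q(t) = t²
m = 2198
q(-21) + m = (-21)² + 2198 = 441 + 2198 = 2639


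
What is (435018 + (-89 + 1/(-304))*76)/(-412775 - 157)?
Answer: -571005/550576 ≈ -1.0371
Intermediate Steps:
(435018 + (-89 + 1/(-304))*76)/(-412775 - 157) = (435018 + (-89 - 1/304)*76)/(-412932) = (435018 - 27057/304*76)*(-1/412932) = (435018 - 27057/4)*(-1/412932) = (1713015/4)*(-1/412932) = -571005/550576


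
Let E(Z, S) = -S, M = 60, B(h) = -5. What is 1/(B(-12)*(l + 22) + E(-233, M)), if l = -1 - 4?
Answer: -1/145 ≈ -0.0068966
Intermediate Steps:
l = -5
1/(B(-12)*(l + 22) + E(-233, M)) = 1/(-5*(-5 + 22) - 1*60) = 1/(-5*17 - 60) = 1/(-85 - 60) = 1/(-145) = -1/145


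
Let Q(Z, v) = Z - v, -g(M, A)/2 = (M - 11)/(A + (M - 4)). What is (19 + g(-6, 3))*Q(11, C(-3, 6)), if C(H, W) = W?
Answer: 495/7 ≈ 70.714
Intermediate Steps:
g(M, A) = -2*(-11 + M)/(-4 + A + M) (g(M, A) = -2*(M - 11)/(A + (M - 4)) = -2*(-11 + M)/(A + (-4 + M)) = -2*(-11 + M)/(-4 + A + M))
(19 + g(-6, 3))*Q(11, C(-3, 6)) = (19 + 2*(11 - 1*(-6))/(-4 + 3 - 6))*(11 - 1*6) = (19 + 2*(11 + 6)/(-7))*(11 - 6) = (19 + 2*(-1/7)*17)*5 = (19 - 34/7)*5 = (99/7)*5 = 495/7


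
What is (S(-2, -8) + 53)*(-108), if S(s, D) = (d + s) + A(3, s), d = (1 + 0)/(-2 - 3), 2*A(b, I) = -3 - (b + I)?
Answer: -26352/5 ≈ -5270.4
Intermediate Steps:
A(b, I) = -3/2 - I/2 - b/2 (A(b, I) = (-3 - (b + I))/2 = (-3 - (I + b))/2 = (-3 + (-I - b))/2 = (-3 - I - b)/2 = -3/2 - I/2 - b/2)
d = -⅕ (d = 1/(-5) = 1*(-⅕) = -⅕ ≈ -0.20000)
S(s, D) = -16/5 + s/2 (S(s, D) = (-⅕ + s) + (-3/2 - s/2 - ½*3) = (-⅕ + s) + (-3/2 - s/2 - 3/2) = (-⅕ + s) + (-3 - s/2) = -16/5 + s/2)
(S(-2, -8) + 53)*(-108) = ((-16/5 + (½)*(-2)) + 53)*(-108) = ((-16/5 - 1) + 53)*(-108) = (-21/5 + 53)*(-108) = (244/5)*(-108) = -26352/5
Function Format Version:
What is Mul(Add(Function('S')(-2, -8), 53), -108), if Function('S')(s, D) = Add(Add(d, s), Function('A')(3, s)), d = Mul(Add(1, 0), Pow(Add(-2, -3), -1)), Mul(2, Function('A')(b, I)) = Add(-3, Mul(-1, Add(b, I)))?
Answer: Rational(-26352, 5) ≈ -5270.4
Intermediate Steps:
Function('A')(b, I) = Add(Rational(-3, 2), Mul(Rational(-1, 2), I), Mul(Rational(-1, 2), b)) (Function('A')(b, I) = Mul(Rational(1, 2), Add(-3, Mul(-1, Add(b, I)))) = Mul(Rational(1, 2), Add(-3, Mul(-1, Add(I, b)))) = Mul(Rational(1, 2), Add(-3, Add(Mul(-1, I), Mul(-1, b)))) = Mul(Rational(1, 2), Add(-3, Mul(-1, I), Mul(-1, b))) = Add(Rational(-3, 2), Mul(Rational(-1, 2), I), Mul(Rational(-1, 2), b)))
d = Rational(-1, 5) (d = Mul(1, Pow(-5, -1)) = Mul(1, Rational(-1, 5)) = Rational(-1, 5) ≈ -0.20000)
Function('S')(s, D) = Add(Rational(-16, 5), Mul(Rational(1, 2), s)) (Function('S')(s, D) = Add(Add(Rational(-1, 5), s), Add(Rational(-3, 2), Mul(Rational(-1, 2), s), Mul(Rational(-1, 2), 3))) = Add(Add(Rational(-1, 5), s), Add(Rational(-3, 2), Mul(Rational(-1, 2), s), Rational(-3, 2))) = Add(Add(Rational(-1, 5), s), Add(-3, Mul(Rational(-1, 2), s))) = Add(Rational(-16, 5), Mul(Rational(1, 2), s)))
Mul(Add(Function('S')(-2, -8), 53), -108) = Mul(Add(Add(Rational(-16, 5), Mul(Rational(1, 2), -2)), 53), -108) = Mul(Add(Add(Rational(-16, 5), -1), 53), -108) = Mul(Add(Rational(-21, 5), 53), -108) = Mul(Rational(244, 5), -108) = Rational(-26352, 5)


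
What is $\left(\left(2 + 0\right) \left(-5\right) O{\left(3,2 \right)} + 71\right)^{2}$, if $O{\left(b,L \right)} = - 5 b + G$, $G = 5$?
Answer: $29241$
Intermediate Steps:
$O{\left(b,L \right)} = 5 - 5 b$ ($O{\left(b,L \right)} = - 5 b + 5 = 5 - 5 b$)
$\left(\left(2 + 0\right) \left(-5\right) O{\left(3,2 \right)} + 71\right)^{2} = \left(\left(2 + 0\right) \left(-5\right) \left(5 - 15\right) + 71\right)^{2} = \left(2 \left(-5\right) \left(5 - 15\right) + 71\right)^{2} = \left(\left(-10\right) \left(-10\right) + 71\right)^{2} = \left(100 + 71\right)^{2} = 171^{2} = 29241$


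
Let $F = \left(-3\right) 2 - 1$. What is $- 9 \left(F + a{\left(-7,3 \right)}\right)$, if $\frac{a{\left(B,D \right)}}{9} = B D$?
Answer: $1764$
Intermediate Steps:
$a{\left(B,D \right)} = 9 B D$
$F = -7$ ($F = -6 - 1 = -7$)
$- 9 \left(F + a{\left(-7,3 \right)}\right) = - 9 \left(-7 + 9 \left(-7\right) 3\right) = - 9 \left(-7 - 189\right) = \left(-9\right) \left(-196\right) = 1764$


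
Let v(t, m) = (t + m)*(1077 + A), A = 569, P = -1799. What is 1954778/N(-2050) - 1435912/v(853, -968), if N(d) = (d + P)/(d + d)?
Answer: 758543615033644/364288605 ≈ 2.0823e+6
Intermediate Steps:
v(t, m) = 1646*m + 1646*t (v(t, m) = (t + m)*(1077 + 569) = (m + t)*1646 = 1646*m + 1646*t)
N(d) = (-1799 + d)/(2*d) (N(d) = (d - 1799)/(d + d) = (-1799 + d)/((2*d)) = (-1799 + d)*(1/(2*d)) = (-1799 + d)/(2*d))
1954778/N(-2050) - 1435912/v(853, -968) = 1954778/(((½)*(-1799 - 2050)/(-2050))) - 1435912/(1646*(-968) + 1646*853) = 1954778/(((½)*(-1/2050)*(-3849))) - 1435912/(-1593328 + 1404038) = 1954778/(3849/4100) - 1435912/(-189290) = 1954778*(4100/3849) - 1435912*(-1/189290) = 8014589800/3849 + 717956/94645 = 758543615033644/364288605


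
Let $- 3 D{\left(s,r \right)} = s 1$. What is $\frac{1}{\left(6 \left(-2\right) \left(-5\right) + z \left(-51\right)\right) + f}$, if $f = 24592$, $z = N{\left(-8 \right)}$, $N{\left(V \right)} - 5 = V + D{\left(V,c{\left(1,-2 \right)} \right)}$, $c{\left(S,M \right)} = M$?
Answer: $\frac{1}{24669} \approx 4.0537 \cdot 10^{-5}$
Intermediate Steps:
$D{\left(s,r \right)} = - \frac{s}{3}$ ($D{\left(s,r \right)} = - \frac{s 1}{3} = - \frac{s}{3}$)
$N{\left(V \right)} = 5 + \frac{2 V}{3}$ ($N{\left(V \right)} = 5 + \left(V - \frac{V}{3}\right) = 5 + \frac{2 V}{3}$)
$z = - \frac{1}{3}$ ($z = 5 + \frac{2}{3} \left(-8\right) = 5 - \frac{16}{3} = - \frac{1}{3} \approx -0.33333$)
$\frac{1}{\left(6 \left(-2\right) \left(-5\right) + z \left(-51\right)\right) + f} = \frac{1}{\left(6 \left(-2\right) \left(-5\right) - -17\right) + 24592} = \frac{1}{\left(\left(-12\right) \left(-5\right) + 17\right) + 24592} = \frac{1}{\left(60 + 17\right) + 24592} = \frac{1}{77 + 24592} = \frac{1}{24669}$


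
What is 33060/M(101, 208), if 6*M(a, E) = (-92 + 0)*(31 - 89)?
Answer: 855/23 ≈ 37.174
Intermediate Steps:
M(a, E) = 2668/3 (M(a, E) = ((-92 + 0)*(31 - 89))/6 = (-92*(-58))/6 = (⅙)*5336 = 2668/3)
33060/M(101, 208) = 33060/(2668/3) = 33060*(3/2668) = 855/23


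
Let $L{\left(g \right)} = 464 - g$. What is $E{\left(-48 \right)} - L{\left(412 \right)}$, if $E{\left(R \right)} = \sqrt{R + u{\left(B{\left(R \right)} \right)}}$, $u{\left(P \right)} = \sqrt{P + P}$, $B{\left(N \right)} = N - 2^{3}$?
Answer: $-52 + 2 \sqrt{-12 + i \sqrt{7}} \approx -51.241 + 6.9697 i$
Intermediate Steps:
$B{\left(N \right)} = -8 + N$ ($B{\left(N \right)} = N - 8 = -8 + N$)
$u{\left(P \right)} = \sqrt{2} \sqrt{P}$ ($u{\left(P \right)} = \sqrt{2 P} = \sqrt{2} \sqrt{P}$)
$E{\left(R \right)} = \sqrt{R + \sqrt{2} \sqrt{-8 + R}}$
$E{\left(-48 \right)} - L{\left(412 \right)} = \sqrt{-48 + \sqrt{2} \sqrt{-8 - 48}} - \left(464 - 412\right) = \sqrt{-48 + \sqrt{2} \sqrt{-56}} - \left(464 - 412\right) = \sqrt{-48 + \sqrt{2} \cdot 2 i \sqrt{14}} - 52 = \sqrt{-48 + 4 i \sqrt{7}} - 52 = -52 + \sqrt{-48 + 4 i \sqrt{7}}$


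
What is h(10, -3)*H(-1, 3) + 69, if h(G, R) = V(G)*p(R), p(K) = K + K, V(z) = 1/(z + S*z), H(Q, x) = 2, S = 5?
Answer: 344/5 ≈ 68.800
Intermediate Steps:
V(z) = 1/(6*z) (V(z) = 1/(z + 5*z) = 1/(6*z))
p(K) = 2*K
h(G, R) = R/(3*G) (h(G, R) = (1/(6*G))*(2*R) = R/(3*G))
h(10, -3)*H(-1, 3) + 69 = ((⅓)*(-3)/10)*2 + 69 = ((⅓)*(-3)*(⅒))*2 + 69 = -⅒*2 + 69 = -⅕ + 69 = 344/5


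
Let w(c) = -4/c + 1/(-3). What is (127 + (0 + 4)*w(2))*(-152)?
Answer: -53656/3 ≈ -17885.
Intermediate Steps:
w(c) = -⅓ - 4/c (w(c) = -4/c + 1*(-⅓) = -4/c - ⅓ = -⅓ - 4/c)
(127 + (0 + 4)*w(2))*(-152) = (127 + (0 + 4)*((⅓)*(-12 - 1*2)/2))*(-152) = (127 + 4*((⅓)*(½)*(-12 - 2)))*(-152) = (127 + 4*((⅓)*(½)*(-14)))*(-152) = (127 + 4*(-7/3))*(-152) = (127 - 28/3)*(-152) = (353/3)*(-152) = -53656/3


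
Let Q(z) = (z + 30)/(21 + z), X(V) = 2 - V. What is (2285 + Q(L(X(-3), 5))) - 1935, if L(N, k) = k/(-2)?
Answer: 13005/37 ≈ 351.49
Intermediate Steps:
L(N, k) = -k/2 (L(N, k) = k*(-½) = -k/2)
Q(z) = (30 + z)/(21 + z)
(2285 + Q(L(X(-3), 5))) - 1935 = (2285 + (30 - ½*5)/(21 - ½*5)) - 1935 = (2285 + (30 - 5/2)/(21 - 5/2)) - 1935 = (2285 + (55/2)/(37/2)) - 1935 = (2285 + (2/37)*(55/2)) - 1935 = (2285 + 55/37) - 1935 = 84600/37 - 1935 = 13005/37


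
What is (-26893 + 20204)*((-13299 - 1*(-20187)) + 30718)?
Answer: -251546534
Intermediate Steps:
(-26893 + 20204)*((-13299 - 1*(-20187)) + 30718) = -6689*((-13299 + 20187) + 30718) = -6689*(6888 + 30718) = -6689*37606 = -251546534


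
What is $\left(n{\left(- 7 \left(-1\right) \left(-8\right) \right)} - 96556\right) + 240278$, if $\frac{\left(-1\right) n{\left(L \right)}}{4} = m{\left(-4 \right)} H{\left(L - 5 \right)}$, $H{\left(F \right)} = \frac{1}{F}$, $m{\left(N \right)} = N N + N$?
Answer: $\frac{8767090}{61} \approx 1.4372 \cdot 10^{5}$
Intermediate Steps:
$m{\left(N \right)} = N + N^{2}$ ($m{\left(N \right)} = N^{2} + N = N + N^{2}$)
$n{\left(L \right)} = - \frac{48}{-5 + L}$ ($n{\left(L \right)} = - 4 \frac{\left(-4\right) \left(1 - 4\right)}{L - 5} = - 4 \frac{\left(-4\right) \left(-3\right)}{L - 5} = - 4 \frac{12}{-5 + L} = - \frac{48}{-5 + L}$)
$\left(n{\left(- 7 \left(-1\right) \left(-8\right) \right)} - 96556\right) + 240278 = \left(- \frac{48}{-5 - 7 \left(-1\right) \left(-8\right)} - 96556\right) + 240278 = \left(- \frac{48}{-5 - \left(-7\right) \left(-8\right)} - 96556\right) + 240278 = \left(- \frac{48}{-5 - 56} - 96556\right) + 240278 = \left(- \frac{48}{-61} - 96556\right) + 240278 = \left(\left(-48\right) \left(- \frac{1}{61}\right) - 96556\right) + 240278 = \left(\frac{48}{61} - 96556\right) + 240278 = - \frac{5889868}{61} + 240278 = \frac{8767090}{61}$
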